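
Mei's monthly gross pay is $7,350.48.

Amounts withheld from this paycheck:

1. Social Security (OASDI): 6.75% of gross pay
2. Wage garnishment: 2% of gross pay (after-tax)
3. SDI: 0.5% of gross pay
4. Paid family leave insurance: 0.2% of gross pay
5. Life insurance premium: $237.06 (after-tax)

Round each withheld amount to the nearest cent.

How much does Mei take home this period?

Paid family leave insurance: $7,350.48 × 0.002 = $14.70
Social Security (OASDI): $7,350.48 × 0.0675 = $496.16
SDI: $7,350.48 × 0.005 = $36.75
Wage garnishment: $7,350.48 × 0.02 = $147.01
Life insurance premium: $237.06
Total deductions = $14.70 + $496.16 + $36.75 + $147.01 + $237.06 = $931.68
Net pay = $7,350.48 − $931.68 = $6,418.80

$6,418.80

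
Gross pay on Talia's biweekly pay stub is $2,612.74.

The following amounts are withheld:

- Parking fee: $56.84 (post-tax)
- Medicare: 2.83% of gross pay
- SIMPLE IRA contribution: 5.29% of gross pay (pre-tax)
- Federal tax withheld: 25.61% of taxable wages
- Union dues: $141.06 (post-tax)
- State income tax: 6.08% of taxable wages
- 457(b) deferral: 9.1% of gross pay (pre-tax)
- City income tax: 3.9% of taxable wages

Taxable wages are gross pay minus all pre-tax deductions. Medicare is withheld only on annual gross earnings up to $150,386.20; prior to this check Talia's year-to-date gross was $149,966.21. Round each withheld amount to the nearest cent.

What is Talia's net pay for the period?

$1,230.91

SIMPLE IRA contribution: $2,612.74 × 0.0529 = $138.21
457(b) deferral: $2,612.74 × 0.091 = $237.76
Pre-tax total = $138.21 + $237.76 = $375.97
Taxable wages = $2,612.74 − $375.97 = $2,236.77
State income tax: $2,236.77 × 0.0608 = $136.00
Federal tax withheld: $2,236.77 × 0.2561 = $572.84
City income tax: $2,236.77 × 0.039 = $87.23
Medicare: only $150,386.20 − $149,966.21 = $419.99 of this check is subject → $419.99 × 0.0283 = $11.89
Union dues: $141.06
Parking fee: $56.84
Total deductions = $138.21 + $237.76 + $136.00 + $572.84 + $87.23 + $11.89 + $141.06 + $56.84 = $1,381.83
Net pay = $2,612.74 − $1,381.83 = $1,230.91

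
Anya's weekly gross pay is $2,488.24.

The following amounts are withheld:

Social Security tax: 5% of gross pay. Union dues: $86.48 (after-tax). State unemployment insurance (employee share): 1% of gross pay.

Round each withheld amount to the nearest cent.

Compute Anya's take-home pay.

Social Security tax: $2,488.24 × 0.05 = $124.41
State unemployment insurance (employee share): $2,488.24 × 0.01 = $24.88
Union dues: $86.48
Total deductions = $124.41 + $24.88 + $86.48 = $235.77
Net pay = $2,488.24 − $235.77 = $2,252.47

$2,252.47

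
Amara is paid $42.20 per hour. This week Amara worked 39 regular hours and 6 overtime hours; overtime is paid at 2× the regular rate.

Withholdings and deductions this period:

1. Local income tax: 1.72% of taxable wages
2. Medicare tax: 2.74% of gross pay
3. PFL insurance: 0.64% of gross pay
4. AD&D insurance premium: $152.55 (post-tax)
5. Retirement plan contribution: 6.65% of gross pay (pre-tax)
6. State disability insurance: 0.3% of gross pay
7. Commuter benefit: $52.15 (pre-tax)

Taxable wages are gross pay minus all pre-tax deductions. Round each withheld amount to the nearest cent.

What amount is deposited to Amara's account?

$1,691.52

Regular pay: 39 × $42.20 = $1,645.80
Overtime pay: 6 × $42.20 × 2 = $506.40
Gross pay = $1,645.80 + $506.40 = $2,152.20
Retirement plan contribution: $2,152.20 × 0.0665 = $143.12
Commuter benefit: $52.15
Pre-tax total = $143.12 + $52.15 = $195.27
Taxable wages = $2,152.20 − $195.27 = $1,956.93
Local income tax: $1,956.93 × 0.0172 = $33.66
State disability insurance: $2,152.20 × 0.003 = $6.46
PFL insurance: $2,152.20 × 0.0064 = $13.77
Medicare tax: $2,152.20 × 0.0274 = $58.97
AD&D insurance premium: $152.55
Total deductions = $143.12 + $52.15 + $33.66 + $6.46 + $13.77 + $58.97 + $152.55 = $460.68
Net pay = $2,152.20 − $460.68 = $1,691.52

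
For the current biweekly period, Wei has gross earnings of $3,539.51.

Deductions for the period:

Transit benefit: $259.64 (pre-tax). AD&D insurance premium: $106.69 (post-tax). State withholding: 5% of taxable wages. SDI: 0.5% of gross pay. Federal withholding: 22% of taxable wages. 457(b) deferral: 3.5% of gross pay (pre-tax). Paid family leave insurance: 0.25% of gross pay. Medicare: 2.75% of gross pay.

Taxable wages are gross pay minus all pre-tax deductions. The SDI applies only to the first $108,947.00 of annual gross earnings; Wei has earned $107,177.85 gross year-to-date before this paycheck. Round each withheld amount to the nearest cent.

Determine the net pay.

457(b) deferral: $3,539.51 × 0.035 = $123.88
Transit benefit: $259.64
Pre-tax total = $123.88 + $259.64 = $383.52
Taxable wages = $3,539.51 − $383.52 = $3,155.99
State withholding: $3,155.99 × 0.05 = $157.80
Federal withholding: $3,155.99 × 0.22 = $694.32
Paid family leave insurance: $3,539.51 × 0.0025 = $8.85
SDI: only $108,947.00 − $107,177.85 = $1,769.15 of this check is subject → $1,769.15 × 0.005 = $8.85
Medicare: $3,539.51 × 0.0275 = $97.34
AD&D insurance premium: $106.69
Total deductions = $123.88 + $259.64 + $157.80 + $694.32 + $8.85 + $8.85 + $97.34 + $106.69 = $1,457.37
Net pay = $3,539.51 − $1,457.37 = $2,082.14

$2,082.14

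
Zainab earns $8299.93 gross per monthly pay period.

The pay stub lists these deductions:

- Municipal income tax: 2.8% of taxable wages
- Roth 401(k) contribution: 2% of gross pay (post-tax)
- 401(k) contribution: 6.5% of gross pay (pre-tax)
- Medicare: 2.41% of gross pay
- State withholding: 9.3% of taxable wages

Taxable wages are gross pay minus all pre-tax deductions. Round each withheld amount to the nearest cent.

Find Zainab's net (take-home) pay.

$6455.39

401(k) contribution: $8299.93 × 0.065 = $539.50
Taxable wages = $8299.93 − $539.50 = $7760.43
State withholding: $7760.43 × 0.093 = $721.72
Municipal income tax: $7760.43 × 0.028 = $217.29
Medicare: $8299.93 × 0.0241 = $200.03
Roth 401(k) contribution: $8299.93 × 0.02 = $166.00
Total deductions = $539.50 + $721.72 + $217.29 + $200.03 + $166.00 = $1844.54
Net pay = $8299.93 − $1844.54 = $6455.39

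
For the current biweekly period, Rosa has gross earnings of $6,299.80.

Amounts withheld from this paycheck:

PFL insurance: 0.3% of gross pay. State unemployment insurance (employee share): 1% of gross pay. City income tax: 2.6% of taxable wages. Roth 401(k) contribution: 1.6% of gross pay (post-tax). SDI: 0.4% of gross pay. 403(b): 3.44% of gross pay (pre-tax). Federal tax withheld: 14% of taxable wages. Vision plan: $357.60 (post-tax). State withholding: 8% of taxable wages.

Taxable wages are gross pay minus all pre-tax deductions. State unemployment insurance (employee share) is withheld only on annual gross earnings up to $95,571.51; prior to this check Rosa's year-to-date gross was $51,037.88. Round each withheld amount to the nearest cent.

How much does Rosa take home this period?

$4,021.15

403(b): $6,299.80 × 0.0344 = $216.71
Taxable wages = $6,299.80 − $216.71 = $6,083.09
Federal tax withheld: $6,083.09 × 0.14 = $851.63
City income tax: $6,083.09 × 0.026 = $158.16
State withholding: $6,083.09 × 0.08 = $486.65
SDI: $6,299.80 × 0.004 = $25.20
State unemployment insurance (employee share): cap not yet reached, full $6,299.80 is subject → $6,299.80 × 0.01 = $63.00
PFL insurance: $6,299.80 × 0.003 = $18.90
Roth 401(k) contribution: $6,299.80 × 0.016 = $100.80
Vision plan: $357.60
Total deductions = $216.71 + $851.63 + $158.16 + $486.65 + $25.20 + $63.00 + $18.90 + $100.80 + $357.60 = $2,278.65
Net pay = $6,299.80 − $2,278.65 = $4,021.15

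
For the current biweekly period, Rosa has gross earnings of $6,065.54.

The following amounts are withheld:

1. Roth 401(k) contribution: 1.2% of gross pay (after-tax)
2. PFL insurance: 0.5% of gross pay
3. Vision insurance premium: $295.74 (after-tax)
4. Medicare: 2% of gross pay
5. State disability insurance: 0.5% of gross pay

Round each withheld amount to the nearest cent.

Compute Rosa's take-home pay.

State disability insurance: $6,065.54 × 0.005 = $30.33
Medicare: $6,065.54 × 0.02 = $121.31
PFL insurance: $6,065.54 × 0.005 = $30.33
Vision insurance premium: $295.74
Roth 401(k) contribution: $6,065.54 × 0.012 = $72.79
Total deductions = $30.33 + $121.31 + $30.33 + $295.74 + $72.79 = $550.50
Net pay = $6,065.54 − $550.50 = $5,515.04

$5,515.04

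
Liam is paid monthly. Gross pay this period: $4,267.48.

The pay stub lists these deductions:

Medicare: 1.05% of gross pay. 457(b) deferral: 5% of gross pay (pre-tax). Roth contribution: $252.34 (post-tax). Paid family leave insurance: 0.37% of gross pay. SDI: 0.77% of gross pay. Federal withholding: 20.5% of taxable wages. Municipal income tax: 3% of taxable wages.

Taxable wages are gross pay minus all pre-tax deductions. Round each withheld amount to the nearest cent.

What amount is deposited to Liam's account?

$2,755.60

457(b) deferral: $4,267.48 × 0.05 = $213.37
Taxable wages = $4,267.48 − $213.37 = $4,054.11
Municipal income tax: $4,054.11 × 0.03 = $121.62
Federal withholding: $4,054.11 × 0.205 = $831.09
Medicare: $4,267.48 × 0.0105 = $44.81
SDI: $4,267.48 × 0.0077 = $32.86
Paid family leave insurance: $4,267.48 × 0.0037 = $15.79
Roth contribution: $252.34
Total deductions = $213.37 + $121.62 + $831.09 + $44.81 + $32.86 + $15.79 + $252.34 = $1,511.88
Net pay = $4,267.48 − $1,511.88 = $2,755.60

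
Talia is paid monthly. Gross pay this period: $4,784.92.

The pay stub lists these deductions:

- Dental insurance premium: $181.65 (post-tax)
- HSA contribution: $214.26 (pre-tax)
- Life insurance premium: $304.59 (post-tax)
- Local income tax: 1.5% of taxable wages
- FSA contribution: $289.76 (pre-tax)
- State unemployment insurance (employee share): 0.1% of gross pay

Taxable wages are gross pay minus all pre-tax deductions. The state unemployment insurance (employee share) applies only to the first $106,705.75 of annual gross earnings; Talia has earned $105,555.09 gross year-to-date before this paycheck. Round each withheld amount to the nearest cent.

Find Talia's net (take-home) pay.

FSA contribution: $289.76
HSA contribution: $214.26
Pre-tax total = $289.76 + $214.26 = $504.02
Taxable wages = $4,784.92 − $504.02 = $4,280.90
Local income tax: $4,280.90 × 0.015 = $64.21
State unemployment insurance (employee share): only $106,705.75 − $105,555.09 = $1,150.66 of this check is subject → $1,150.66 × 0.001 = $1.15
Dental insurance premium: $181.65
Life insurance premium: $304.59
Total deductions = $289.76 + $214.26 + $64.21 + $1.15 + $181.65 + $304.59 = $1,055.62
Net pay = $4,784.92 − $1,055.62 = $3,729.30

$3,729.30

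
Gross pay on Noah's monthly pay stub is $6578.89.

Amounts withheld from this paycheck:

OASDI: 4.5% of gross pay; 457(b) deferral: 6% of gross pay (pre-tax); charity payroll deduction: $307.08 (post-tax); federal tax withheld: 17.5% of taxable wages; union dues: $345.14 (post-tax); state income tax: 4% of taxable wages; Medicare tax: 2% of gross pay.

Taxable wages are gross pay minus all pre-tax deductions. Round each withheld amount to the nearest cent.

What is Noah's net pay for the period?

$3774.71

457(b) deferral: $6578.89 × 0.06 = $394.73
Taxable wages = $6578.89 − $394.73 = $6184.16
State income tax: $6184.16 × 0.04 = $247.37
Federal tax withheld: $6184.16 × 0.175 = $1082.23
Medicare tax: $6578.89 × 0.02 = $131.58
OASDI: $6578.89 × 0.045 = $296.05
Union dues: $345.14
Charity payroll deduction: $307.08
Total deductions = $394.73 + $247.37 + $1082.23 + $131.58 + $296.05 + $345.14 + $307.08 = $2804.18
Net pay = $6578.89 − $2804.18 = $3774.71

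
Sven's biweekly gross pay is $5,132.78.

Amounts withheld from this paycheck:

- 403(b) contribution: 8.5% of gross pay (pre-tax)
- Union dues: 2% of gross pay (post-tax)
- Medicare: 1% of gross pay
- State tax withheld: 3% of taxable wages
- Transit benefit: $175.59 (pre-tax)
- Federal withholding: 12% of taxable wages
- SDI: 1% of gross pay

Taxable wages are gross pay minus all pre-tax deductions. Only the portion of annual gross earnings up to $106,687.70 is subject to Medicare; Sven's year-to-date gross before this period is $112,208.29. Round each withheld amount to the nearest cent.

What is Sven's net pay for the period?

Transit benefit: $175.59
403(b) contribution: $5,132.78 × 0.085 = $436.29
Pre-tax total = $175.59 + $436.29 = $611.88
Taxable wages = $5,132.78 − $611.88 = $4,520.90
Federal withholding: $4,520.90 × 0.12 = $542.51
State tax withheld: $4,520.90 × 0.03 = $135.63
SDI: $5,132.78 × 0.01 = $51.33
Medicare: annual cap $106,687.70 already reached (YTD $112,208.29), so $0.00
Union dues: $5,132.78 × 0.02 = $102.66
Total deductions = $175.59 + $436.29 + $542.51 + $135.63 + $51.33 + $0.00 + $102.66 = $1,444.01
Net pay = $5,132.78 − $1,444.01 = $3,688.77

$3,688.77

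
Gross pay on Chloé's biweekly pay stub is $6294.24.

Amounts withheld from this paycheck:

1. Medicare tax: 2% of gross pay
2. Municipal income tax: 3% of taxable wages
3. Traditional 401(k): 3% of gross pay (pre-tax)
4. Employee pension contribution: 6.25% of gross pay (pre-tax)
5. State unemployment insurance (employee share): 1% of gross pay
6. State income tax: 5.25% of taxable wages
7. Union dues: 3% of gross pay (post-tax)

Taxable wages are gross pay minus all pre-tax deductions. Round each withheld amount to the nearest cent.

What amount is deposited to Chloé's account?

$4863.13

Employee pension contribution: $6294.24 × 0.0625 = $393.39
Traditional 401(k): $6294.24 × 0.03 = $188.83
Pre-tax total = $393.39 + $188.83 = $582.22
Taxable wages = $6294.24 − $582.22 = $5712.02
Municipal income tax: $5712.02 × 0.03 = $171.36
State income tax: $5712.02 × 0.0525 = $299.88
State unemployment insurance (employee share): $6294.24 × 0.01 = $62.94
Medicare tax: $6294.24 × 0.02 = $125.88
Union dues: $6294.24 × 0.03 = $188.83
Total deductions = $393.39 + $188.83 + $171.36 + $299.88 + $62.94 + $125.88 + $188.83 = $1431.11
Net pay = $6294.24 − $1431.11 = $4863.13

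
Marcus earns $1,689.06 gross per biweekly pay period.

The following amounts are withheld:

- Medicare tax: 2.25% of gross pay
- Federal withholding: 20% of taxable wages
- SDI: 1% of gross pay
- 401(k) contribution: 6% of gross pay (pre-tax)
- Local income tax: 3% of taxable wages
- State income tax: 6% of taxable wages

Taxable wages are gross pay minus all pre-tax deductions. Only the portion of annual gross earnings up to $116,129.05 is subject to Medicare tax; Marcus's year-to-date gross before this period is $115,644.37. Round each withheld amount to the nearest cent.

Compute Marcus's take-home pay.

401(k) contribution: $1,689.06 × 0.06 = $101.34
Taxable wages = $1,689.06 − $101.34 = $1,587.72
State income tax: $1,587.72 × 0.06 = $95.26
Local income tax: $1,587.72 × 0.03 = $47.63
Federal withholding: $1,587.72 × 0.2 = $317.54
Medicare tax: only $116,129.05 − $115,644.37 = $484.68 of this check is subject → $484.68 × 0.0225 = $10.91
SDI: $1,689.06 × 0.01 = $16.89
Total deductions = $101.34 + $95.26 + $47.63 + $317.54 + $10.91 + $16.89 = $589.57
Net pay = $1,689.06 − $589.57 = $1,099.49

$1,099.49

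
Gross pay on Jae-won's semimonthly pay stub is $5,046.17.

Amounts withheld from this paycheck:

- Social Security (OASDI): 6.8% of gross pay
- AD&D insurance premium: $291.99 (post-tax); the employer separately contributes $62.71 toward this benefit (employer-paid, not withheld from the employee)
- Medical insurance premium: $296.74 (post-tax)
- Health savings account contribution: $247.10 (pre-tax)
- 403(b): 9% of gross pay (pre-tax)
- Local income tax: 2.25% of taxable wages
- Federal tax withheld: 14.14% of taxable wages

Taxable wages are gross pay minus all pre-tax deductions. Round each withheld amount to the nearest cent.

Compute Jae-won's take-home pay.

$2,700.91

Health savings account contribution: $247.10
403(b): $5,046.17 × 0.09 = $454.16
Pre-tax total = $247.10 + $454.16 = $701.26
Taxable wages = $5,046.17 − $701.26 = $4,344.91
Local income tax: $4,344.91 × 0.0225 = $97.76
Federal tax withheld: $4,344.91 × 0.1414 = $614.37
Social Security (OASDI): $5,046.17 × 0.068 = $343.14
AD&D insurance premium: $291.99
Medical insurance premium: $296.74
(Employer's $62.71 toward AD&D insurance premium is not withheld from the employee.)
Total deductions = $247.10 + $454.16 + $97.76 + $614.37 + $343.14 + $291.99 + $296.74 = $2,345.26
Net pay = $5,046.17 − $2,345.26 = $2,700.91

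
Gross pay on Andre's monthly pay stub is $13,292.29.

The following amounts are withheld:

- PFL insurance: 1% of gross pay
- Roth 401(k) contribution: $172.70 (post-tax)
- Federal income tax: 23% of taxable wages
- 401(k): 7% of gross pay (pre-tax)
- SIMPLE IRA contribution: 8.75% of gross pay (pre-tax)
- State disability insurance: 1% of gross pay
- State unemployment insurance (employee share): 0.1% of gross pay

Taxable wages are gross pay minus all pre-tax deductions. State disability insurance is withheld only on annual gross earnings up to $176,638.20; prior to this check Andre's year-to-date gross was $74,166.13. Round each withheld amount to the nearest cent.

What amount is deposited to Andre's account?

401(k): $13,292.29 × 0.07 = $930.46
SIMPLE IRA contribution: $13,292.29 × 0.0875 = $1,163.08
Pre-tax total = $930.46 + $1,163.08 = $2,093.54
Taxable wages = $13,292.29 − $2,093.54 = $11,198.75
Federal income tax: $11,198.75 × 0.23 = $2,575.71
State unemployment insurance (employee share): $13,292.29 × 0.001 = $13.29
PFL insurance: $13,292.29 × 0.01 = $132.92
State disability insurance: cap not yet reached, full $13,292.29 is subject → $13,292.29 × 0.01 = $132.92
Roth 401(k) contribution: $172.70
Total deductions = $930.46 + $1,163.08 + $2,575.71 + $13.29 + $132.92 + $132.92 + $172.70 = $5,121.08
Net pay = $13,292.29 − $5,121.08 = $8,171.21

$8,171.21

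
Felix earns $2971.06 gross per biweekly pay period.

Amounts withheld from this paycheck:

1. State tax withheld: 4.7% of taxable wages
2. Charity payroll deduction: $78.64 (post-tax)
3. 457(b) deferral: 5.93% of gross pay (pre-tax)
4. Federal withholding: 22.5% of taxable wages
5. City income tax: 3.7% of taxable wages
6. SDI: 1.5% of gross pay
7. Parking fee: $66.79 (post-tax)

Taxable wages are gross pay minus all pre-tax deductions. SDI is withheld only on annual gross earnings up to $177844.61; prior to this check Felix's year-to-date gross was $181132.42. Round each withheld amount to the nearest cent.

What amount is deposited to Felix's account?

$1785.83

457(b) deferral: $2971.06 × 0.0593 = $176.18
Taxable wages = $2971.06 − $176.18 = $2794.88
Federal withholding: $2794.88 × 0.225 = $628.85
City income tax: $2794.88 × 0.037 = $103.41
State tax withheld: $2794.88 × 0.047 = $131.36
SDI: annual cap $177844.61 already reached (YTD $181132.42), so $0.00
Parking fee: $66.79
Charity payroll deduction: $78.64
Total deductions = $176.18 + $628.85 + $103.41 + $131.36 + $0.00 + $66.79 + $78.64 = $1185.23
Net pay = $2971.06 − $1185.23 = $1785.83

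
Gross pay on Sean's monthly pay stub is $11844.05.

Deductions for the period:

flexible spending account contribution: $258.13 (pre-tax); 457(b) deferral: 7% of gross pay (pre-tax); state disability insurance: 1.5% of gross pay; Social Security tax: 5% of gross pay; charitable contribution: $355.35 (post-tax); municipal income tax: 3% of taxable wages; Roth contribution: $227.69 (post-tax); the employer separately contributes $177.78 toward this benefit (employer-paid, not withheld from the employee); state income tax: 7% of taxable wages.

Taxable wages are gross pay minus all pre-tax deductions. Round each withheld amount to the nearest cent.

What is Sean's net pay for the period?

$8328.25

Flexible spending account contribution: $258.13
457(b) deferral: $11844.05 × 0.07 = $829.08
Pre-tax total = $258.13 + $829.08 = $1087.21
Taxable wages = $11844.05 − $1087.21 = $10756.84
State income tax: $10756.84 × 0.07 = $752.98
Municipal income tax: $10756.84 × 0.03 = $322.71
Social Security tax: $11844.05 × 0.05 = $592.20
State disability insurance: $11844.05 × 0.015 = $177.66
Charitable contribution: $355.35
Roth contribution: $227.69
(Employer's $177.78 toward Roth contribution is not withheld from the employee.)
Total deductions = $258.13 + $829.08 + $752.98 + $322.71 + $592.20 + $177.66 + $355.35 + $227.69 = $3515.80
Net pay = $11844.05 − $3515.80 = $8328.25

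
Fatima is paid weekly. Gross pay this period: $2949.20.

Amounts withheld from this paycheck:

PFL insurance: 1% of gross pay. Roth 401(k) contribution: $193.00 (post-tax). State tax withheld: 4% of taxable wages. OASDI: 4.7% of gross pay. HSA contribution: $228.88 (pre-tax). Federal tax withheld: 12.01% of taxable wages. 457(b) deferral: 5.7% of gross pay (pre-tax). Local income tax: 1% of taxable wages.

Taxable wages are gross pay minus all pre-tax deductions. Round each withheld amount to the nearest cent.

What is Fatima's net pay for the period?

$1756.99

457(b) deferral: $2949.20 × 0.057 = $168.10
HSA contribution: $228.88
Pre-tax total = $168.10 + $228.88 = $396.98
Taxable wages = $2949.20 − $396.98 = $2552.22
State tax withheld: $2552.22 × 0.04 = $102.09
Federal tax withheld: $2552.22 × 0.1201 = $306.52
Local income tax: $2552.22 × 0.01 = $25.52
OASDI: $2949.20 × 0.047 = $138.61
PFL insurance: $2949.20 × 0.01 = $29.49
Roth 401(k) contribution: $193.00
Total deductions = $168.10 + $228.88 + $102.09 + $306.52 + $25.52 + $138.61 + $29.49 + $193.00 = $1192.21
Net pay = $2949.20 − $1192.21 = $1756.99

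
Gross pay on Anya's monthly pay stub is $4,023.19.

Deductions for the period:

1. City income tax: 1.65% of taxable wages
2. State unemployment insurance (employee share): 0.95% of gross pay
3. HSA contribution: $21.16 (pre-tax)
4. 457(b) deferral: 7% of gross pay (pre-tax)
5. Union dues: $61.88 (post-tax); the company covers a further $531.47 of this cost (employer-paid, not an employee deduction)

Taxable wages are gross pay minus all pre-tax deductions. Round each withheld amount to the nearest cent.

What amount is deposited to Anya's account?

$3,558.92

457(b) deferral: $4,023.19 × 0.07 = $281.62
HSA contribution: $21.16
Pre-tax total = $281.62 + $21.16 = $302.78
Taxable wages = $4,023.19 − $302.78 = $3,720.41
City income tax: $3,720.41 × 0.0165 = $61.39
State unemployment insurance (employee share): $4,023.19 × 0.0095 = $38.22
Union dues: $61.88
(Employer's $531.47 toward union dues is not withheld from the employee.)
Total deductions = $281.62 + $21.16 + $61.39 + $38.22 + $61.88 = $464.27
Net pay = $4,023.19 − $464.27 = $3,558.92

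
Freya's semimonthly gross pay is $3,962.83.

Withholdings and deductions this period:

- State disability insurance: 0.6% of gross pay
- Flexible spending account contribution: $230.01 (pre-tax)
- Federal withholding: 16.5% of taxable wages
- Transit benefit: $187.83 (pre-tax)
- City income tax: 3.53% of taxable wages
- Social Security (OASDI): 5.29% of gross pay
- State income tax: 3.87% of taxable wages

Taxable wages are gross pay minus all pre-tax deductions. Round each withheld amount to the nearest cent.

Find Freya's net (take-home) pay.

$2,464.33

Flexible spending account contribution: $230.01
Transit benefit: $187.83
Pre-tax total = $230.01 + $187.83 = $417.84
Taxable wages = $3,962.83 − $417.84 = $3,544.99
City income tax: $3,544.99 × 0.0353 = $125.14
State income tax: $3,544.99 × 0.0387 = $137.19
Federal withholding: $3,544.99 × 0.165 = $584.92
Social Security (OASDI): $3,962.83 × 0.0529 = $209.63
State disability insurance: $3,962.83 × 0.006 = $23.78
Total deductions = $230.01 + $187.83 + $125.14 + $137.19 + $584.92 + $209.63 + $23.78 = $1,498.50
Net pay = $3,962.83 − $1,498.50 = $2,464.33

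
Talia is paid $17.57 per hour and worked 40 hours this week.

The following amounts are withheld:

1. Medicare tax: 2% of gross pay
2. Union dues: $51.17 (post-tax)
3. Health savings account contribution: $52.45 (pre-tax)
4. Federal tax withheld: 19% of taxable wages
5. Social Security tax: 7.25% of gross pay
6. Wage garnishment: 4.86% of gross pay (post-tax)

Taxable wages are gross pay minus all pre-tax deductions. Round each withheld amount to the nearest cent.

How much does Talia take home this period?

$376.44

Gross pay: 40 × $17.57 = $702.80
Health savings account contribution: $52.45
Taxable wages = $702.80 − $52.45 = $650.35
Federal tax withheld: $650.35 × 0.19 = $123.57
Medicare tax: $702.80 × 0.02 = $14.06
Social Security tax: $702.80 × 0.0725 = $50.95
Union dues: $51.17
Wage garnishment: $702.80 × 0.0486 = $34.16
Total deductions = $52.45 + $123.57 + $14.06 + $50.95 + $51.17 + $34.16 = $326.36
Net pay = $702.80 − $326.36 = $376.44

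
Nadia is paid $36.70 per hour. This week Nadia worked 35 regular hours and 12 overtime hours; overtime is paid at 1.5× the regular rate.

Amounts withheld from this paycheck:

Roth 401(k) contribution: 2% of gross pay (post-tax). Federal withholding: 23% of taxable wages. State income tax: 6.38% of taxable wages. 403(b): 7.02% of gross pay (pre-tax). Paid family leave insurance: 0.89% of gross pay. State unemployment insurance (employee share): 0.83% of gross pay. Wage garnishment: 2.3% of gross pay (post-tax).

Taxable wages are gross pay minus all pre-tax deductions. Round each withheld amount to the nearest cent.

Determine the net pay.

Regular pay: 35 × $36.70 = $1,284.50
Overtime pay: 12 × $36.70 × 1.5 = $660.60
Gross pay = $1,284.50 + $660.60 = $1,945.10
403(b): $1,945.10 × 0.0702 = $136.55
Taxable wages = $1,945.10 − $136.55 = $1,808.55
State income tax: $1,808.55 × 0.0638 = $115.39
Federal withholding: $1,808.55 × 0.23 = $415.97
State unemployment insurance (employee share): $1,945.10 × 0.0083 = $16.14
Paid family leave insurance: $1,945.10 × 0.0089 = $17.31
Roth 401(k) contribution: $1,945.10 × 0.02 = $38.90
Wage garnishment: $1,945.10 × 0.023 = $44.74
Total deductions = $136.55 + $115.39 + $415.97 + $16.14 + $17.31 + $38.90 + $44.74 = $785.00
Net pay = $1,945.10 − $785.00 = $1,160.10

$1,160.10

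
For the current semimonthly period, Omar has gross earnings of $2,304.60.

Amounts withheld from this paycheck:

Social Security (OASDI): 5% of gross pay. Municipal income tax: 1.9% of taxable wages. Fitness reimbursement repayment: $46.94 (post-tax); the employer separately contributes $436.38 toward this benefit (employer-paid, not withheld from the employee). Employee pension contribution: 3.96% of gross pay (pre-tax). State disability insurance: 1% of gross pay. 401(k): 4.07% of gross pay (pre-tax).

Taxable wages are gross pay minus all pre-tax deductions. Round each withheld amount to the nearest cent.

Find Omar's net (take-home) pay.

$1,894.05

401(k): $2,304.60 × 0.0407 = $93.80
Employee pension contribution: $2,304.60 × 0.0396 = $91.26
Pre-tax total = $93.80 + $91.26 = $185.06
Taxable wages = $2,304.60 − $185.06 = $2,119.54
Municipal income tax: $2,119.54 × 0.019 = $40.27
State disability insurance: $2,304.60 × 0.01 = $23.05
Social Security (OASDI): $2,304.60 × 0.05 = $115.23
Fitness reimbursement repayment: $46.94
(Employer's $436.38 toward fitness reimbursement repayment is not withheld from the employee.)
Total deductions = $93.80 + $91.26 + $40.27 + $23.05 + $115.23 + $46.94 = $410.55
Net pay = $2,304.60 − $410.55 = $1,894.05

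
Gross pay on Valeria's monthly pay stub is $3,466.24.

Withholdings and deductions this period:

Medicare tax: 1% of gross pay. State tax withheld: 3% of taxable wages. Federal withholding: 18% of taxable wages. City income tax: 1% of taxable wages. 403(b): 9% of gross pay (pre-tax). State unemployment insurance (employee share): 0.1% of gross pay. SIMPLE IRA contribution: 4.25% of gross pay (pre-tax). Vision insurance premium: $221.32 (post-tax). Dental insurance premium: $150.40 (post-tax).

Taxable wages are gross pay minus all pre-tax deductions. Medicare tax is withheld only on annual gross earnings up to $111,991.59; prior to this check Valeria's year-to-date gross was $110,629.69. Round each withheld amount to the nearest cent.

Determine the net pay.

403(b): $3,466.24 × 0.09 = $311.96
SIMPLE IRA contribution: $3,466.24 × 0.0425 = $147.32
Pre-tax total = $311.96 + $147.32 = $459.28
Taxable wages = $3,466.24 − $459.28 = $3,006.96
Federal withholding: $3,006.96 × 0.18 = $541.25
State tax withheld: $3,006.96 × 0.03 = $90.21
City income tax: $3,006.96 × 0.01 = $30.07
State unemployment insurance (employee share): $3,466.24 × 0.001 = $3.47
Medicare tax: only $111,991.59 − $110,629.69 = $1,361.90 of this check is subject → $1,361.90 × 0.01 = $13.62
Dental insurance premium: $150.40
Vision insurance premium: $221.32
Total deductions = $311.96 + $147.32 + $541.25 + $90.21 + $30.07 + $3.47 + $13.62 + $150.40 + $221.32 = $1,509.62
Net pay = $3,466.24 − $1,509.62 = $1,956.62

$1,956.62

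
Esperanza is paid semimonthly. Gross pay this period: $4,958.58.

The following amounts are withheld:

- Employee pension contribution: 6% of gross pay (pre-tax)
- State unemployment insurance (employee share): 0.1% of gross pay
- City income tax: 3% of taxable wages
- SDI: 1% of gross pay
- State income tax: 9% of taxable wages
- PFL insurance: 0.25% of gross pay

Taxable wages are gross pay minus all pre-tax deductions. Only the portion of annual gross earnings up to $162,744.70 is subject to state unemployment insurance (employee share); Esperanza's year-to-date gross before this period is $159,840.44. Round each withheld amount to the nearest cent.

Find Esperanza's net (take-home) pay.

$4,036.85

Employee pension contribution: $4,958.58 × 0.06 = $297.51
Taxable wages = $4,958.58 − $297.51 = $4,661.07
City income tax: $4,661.07 × 0.03 = $139.83
State income tax: $4,661.07 × 0.09 = $419.50
SDI: $4,958.58 × 0.01 = $49.59
State unemployment insurance (employee share): only $162,744.70 − $159,840.44 = $2,904.26 of this check is subject → $2,904.26 × 0.001 = $2.90
PFL insurance: $4,958.58 × 0.0025 = $12.40
Total deductions = $297.51 + $139.83 + $419.50 + $49.59 + $2.90 + $12.40 = $921.73
Net pay = $4,958.58 − $921.73 = $4,036.85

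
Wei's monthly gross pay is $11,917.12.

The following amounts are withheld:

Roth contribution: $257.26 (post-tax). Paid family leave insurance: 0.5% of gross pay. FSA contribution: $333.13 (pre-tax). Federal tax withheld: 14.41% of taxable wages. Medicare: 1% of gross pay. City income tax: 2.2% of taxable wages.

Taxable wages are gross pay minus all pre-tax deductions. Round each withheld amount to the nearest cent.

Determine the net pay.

$9,223.87

FSA contribution: $333.13
Taxable wages = $11,917.12 − $333.13 = $11,583.99
City income tax: $11,583.99 × 0.022 = $254.85
Federal tax withheld: $11,583.99 × 0.1441 = $1,669.25
Medicare: $11,917.12 × 0.01 = $119.17
Paid family leave insurance: $11,917.12 × 0.005 = $59.59
Roth contribution: $257.26
Total deductions = $333.13 + $254.85 + $1,669.25 + $119.17 + $59.59 + $257.26 = $2,693.25
Net pay = $11,917.12 − $2,693.25 = $9,223.87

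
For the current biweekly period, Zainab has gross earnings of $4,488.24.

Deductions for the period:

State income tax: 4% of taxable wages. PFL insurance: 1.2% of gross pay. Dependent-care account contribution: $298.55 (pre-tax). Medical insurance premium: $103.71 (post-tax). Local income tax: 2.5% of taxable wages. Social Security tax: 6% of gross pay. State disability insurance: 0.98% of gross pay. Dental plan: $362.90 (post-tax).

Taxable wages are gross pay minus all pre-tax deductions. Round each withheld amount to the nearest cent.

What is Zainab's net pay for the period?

Dependent-care account contribution: $298.55
Taxable wages = $4,488.24 − $298.55 = $4,189.69
State income tax: $4,189.69 × 0.04 = $167.59
Local income tax: $4,189.69 × 0.025 = $104.74
Social Security tax: $4,488.24 × 0.06 = $269.29
PFL insurance: $4,488.24 × 0.012 = $53.86
State disability insurance: $4,488.24 × 0.0098 = $43.98
Dental plan: $362.90
Medical insurance premium: $103.71
Total deductions = $298.55 + $167.59 + $104.74 + $269.29 + $53.86 + $43.98 + $362.90 + $103.71 = $1,404.62
Net pay = $4,488.24 − $1,404.62 = $3,083.62

$3,083.62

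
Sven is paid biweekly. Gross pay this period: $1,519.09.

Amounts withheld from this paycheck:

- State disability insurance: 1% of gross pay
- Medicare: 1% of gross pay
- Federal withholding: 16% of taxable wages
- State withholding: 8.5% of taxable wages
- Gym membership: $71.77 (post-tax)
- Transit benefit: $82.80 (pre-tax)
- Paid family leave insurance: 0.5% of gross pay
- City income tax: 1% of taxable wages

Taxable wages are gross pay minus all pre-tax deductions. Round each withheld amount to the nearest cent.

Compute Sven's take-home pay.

$960.29

Transit benefit: $82.80
Taxable wages = $1,519.09 − $82.80 = $1,436.29
Federal withholding: $1,436.29 × 0.16 = $229.81
City income tax: $1,436.29 × 0.01 = $14.36
State withholding: $1,436.29 × 0.085 = $122.08
Medicare: $1,519.09 × 0.01 = $15.19
State disability insurance: $1,519.09 × 0.01 = $15.19
Paid family leave insurance: $1,519.09 × 0.005 = $7.60
Gym membership: $71.77
Total deductions = $82.80 + $229.81 + $14.36 + $122.08 + $15.19 + $15.19 + $7.60 + $71.77 = $558.80
Net pay = $1,519.09 − $558.80 = $960.29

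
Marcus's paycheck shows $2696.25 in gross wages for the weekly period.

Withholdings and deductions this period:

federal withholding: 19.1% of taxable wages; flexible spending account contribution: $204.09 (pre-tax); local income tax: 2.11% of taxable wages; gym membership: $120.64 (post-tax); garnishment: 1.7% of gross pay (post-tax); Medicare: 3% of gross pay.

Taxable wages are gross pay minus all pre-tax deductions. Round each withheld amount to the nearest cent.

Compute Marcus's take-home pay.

Flexible spending account contribution: $204.09
Taxable wages = $2696.25 − $204.09 = $2492.16
Local income tax: $2492.16 × 0.0211 = $52.58
Federal withholding: $2492.16 × 0.191 = $476.00
Medicare: $2696.25 × 0.03 = $80.89
Gym membership: $120.64
Garnishment: $2696.25 × 0.017 = $45.84
Total deductions = $204.09 + $52.58 + $476.00 + $80.89 + $120.64 + $45.84 = $980.04
Net pay = $2696.25 − $980.04 = $1716.21

$1716.21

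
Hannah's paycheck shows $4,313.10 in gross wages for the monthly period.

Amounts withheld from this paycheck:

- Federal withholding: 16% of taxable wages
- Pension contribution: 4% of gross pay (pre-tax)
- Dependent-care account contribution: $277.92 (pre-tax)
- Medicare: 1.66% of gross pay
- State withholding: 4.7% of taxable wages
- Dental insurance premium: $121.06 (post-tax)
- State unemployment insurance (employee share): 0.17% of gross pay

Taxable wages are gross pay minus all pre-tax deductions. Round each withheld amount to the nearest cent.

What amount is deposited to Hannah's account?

Pension contribution: $4,313.10 × 0.04 = $172.52
Dependent-care account contribution: $277.92
Pre-tax total = $172.52 + $277.92 = $450.44
Taxable wages = $4,313.10 − $450.44 = $3,862.66
Federal withholding: $3,862.66 × 0.16 = $618.03
State withholding: $3,862.66 × 0.047 = $181.55
Medicare: $4,313.10 × 0.0166 = $71.60
State unemployment insurance (employee share): $4,313.10 × 0.0017 = $7.33
Dental insurance premium: $121.06
Total deductions = $172.52 + $277.92 + $618.03 + $181.55 + $71.60 + $7.33 + $121.06 = $1,450.01
Net pay = $4,313.10 − $1,450.01 = $2,863.09

$2,863.09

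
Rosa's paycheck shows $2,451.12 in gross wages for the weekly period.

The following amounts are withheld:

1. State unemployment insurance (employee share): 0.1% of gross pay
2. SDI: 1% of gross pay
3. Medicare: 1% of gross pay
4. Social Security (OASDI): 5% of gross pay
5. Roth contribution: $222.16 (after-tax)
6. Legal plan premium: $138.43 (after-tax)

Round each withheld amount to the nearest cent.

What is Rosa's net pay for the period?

State unemployment insurance (employee share): $2,451.12 × 0.001 = $2.45
SDI: $2,451.12 × 0.01 = $24.51
Social Security (OASDI): $2,451.12 × 0.05 = $122.56
Medicare: $2,451.12 × 0.01 = $24.51
Legal plan premium: $138.43
Roth contribution: $222.16
Total deductions = $2.45 + $24.51 + $122.56 + $24.51 + $138.43 + $222.16 = $534.62
Net pay = $2,451.12 − $534.62 = $1,916.50

$1,916.50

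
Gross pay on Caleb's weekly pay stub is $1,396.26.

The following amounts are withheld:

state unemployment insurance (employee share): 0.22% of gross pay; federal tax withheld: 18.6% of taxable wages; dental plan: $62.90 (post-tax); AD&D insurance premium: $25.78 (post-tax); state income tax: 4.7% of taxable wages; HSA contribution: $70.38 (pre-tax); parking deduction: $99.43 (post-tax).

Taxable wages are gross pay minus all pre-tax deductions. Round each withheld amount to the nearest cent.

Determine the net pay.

$825.77

HSA contribution: $70.38
Taxable wages = $1,396.26 − $70.38 = $1,325.88
Federal tax withheld: $1,325.88 × 0.186 = $246.61
State income tax: $1,325.88 × 0.047 = $62.32
State unemployment insurance (employee share): $1,396.26 × 0.0022 = $3.07
AD&D insurance premium: $25.78
Dental plan: $62.90
Parking deduction: $99.43
Total deductions = $70.38 + $246.61 + $62.32 + $3.07 + $25.78 + $62.90 + $99.43 = $570.49
Net pay = $1,396.26 − $570.49 = $825.77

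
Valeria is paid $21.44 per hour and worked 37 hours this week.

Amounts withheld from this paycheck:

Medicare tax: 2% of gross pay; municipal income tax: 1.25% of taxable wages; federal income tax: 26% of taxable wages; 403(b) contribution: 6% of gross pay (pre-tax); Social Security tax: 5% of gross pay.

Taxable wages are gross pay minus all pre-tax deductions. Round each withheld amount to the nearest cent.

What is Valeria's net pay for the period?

Gross pay: 37 × $21.44 = $793.28
403(b) contribution: $793.28 × 0.06 = $47.60
Taxable wages = $793.28 − $47.60 = $745.68
Municipal income tax: $745.68 × 0.0125 = $9.32
Federal income tax: $745.68 × 0.26 = $193.88
Medicare tax: $793.28 × 0.02 = $15.87
Social Security tax: $793.28 × 0.05 = $39.66
Total deductions = $47.60 + $9.32 + $193.88 + $15.87 + $39.66 = $306.33
Net pay = $793.28 − $306.33 = $486.95

$486.95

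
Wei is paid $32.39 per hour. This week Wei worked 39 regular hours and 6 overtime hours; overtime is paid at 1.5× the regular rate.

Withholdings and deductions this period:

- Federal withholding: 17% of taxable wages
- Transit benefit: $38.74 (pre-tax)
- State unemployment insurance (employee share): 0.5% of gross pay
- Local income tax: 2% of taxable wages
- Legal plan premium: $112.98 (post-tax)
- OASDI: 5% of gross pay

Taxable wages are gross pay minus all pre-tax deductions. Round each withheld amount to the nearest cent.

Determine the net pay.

$1,029.45

Regular pay: 39 × $32.39 = $1,263.21
Overtime pay: 6 × $32.39 × 1.5 = $291.51
Gross pay = $1,263.21 + $291.51 = $1,554.72
Transit benefit: $38.74
Taxable wages = $1,554.72 − $38.74 = $1,515.98
Federal withholding: $1,515.98 × 0.17 = $257.72
Local income tax: $1,515.98 × 0.02 = $30.32
State unemployment insurance (employee share): $1,554.72 × 0.005 = $7.77
OASDI: $1,554.72 × 0.05 = $77.74
Legal plan premium: $112.98
Total deductions = $38.74 + $257.72 + $30.32 + $7.77 + $77.74 + $112.98 = $525.27
Net pay = $1,554.72 − $525.27 = $1,029.45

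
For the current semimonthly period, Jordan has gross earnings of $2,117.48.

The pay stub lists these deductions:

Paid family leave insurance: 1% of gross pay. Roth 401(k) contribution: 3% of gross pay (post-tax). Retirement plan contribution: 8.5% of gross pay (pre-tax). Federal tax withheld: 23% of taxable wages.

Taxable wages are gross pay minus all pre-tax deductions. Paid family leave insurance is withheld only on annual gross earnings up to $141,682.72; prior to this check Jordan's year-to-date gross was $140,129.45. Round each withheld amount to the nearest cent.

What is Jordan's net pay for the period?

$1,412.82

Retirement plan contribution: $2,117.48 × 0.085 = $179.99
Taxable wages = $2,117.48 − $179.99 = $1,937.49
Federal tax withheld: $1,937.49 × 0.23 = $445.62
Paid family leave insurance: only $141,682.72 − $140,129.45 = $1,553.27 of this check is subject → $1,553.27 × 0.01 = $15.53
Roth 401(k) contribution: $2,117.48 × 0.03 = $63.52
Total deductions = $179.99 + $445.62 + $15.53 + $63.52 = $704.66
Net pay = $2,117.48 − $704.66 = $1,412.82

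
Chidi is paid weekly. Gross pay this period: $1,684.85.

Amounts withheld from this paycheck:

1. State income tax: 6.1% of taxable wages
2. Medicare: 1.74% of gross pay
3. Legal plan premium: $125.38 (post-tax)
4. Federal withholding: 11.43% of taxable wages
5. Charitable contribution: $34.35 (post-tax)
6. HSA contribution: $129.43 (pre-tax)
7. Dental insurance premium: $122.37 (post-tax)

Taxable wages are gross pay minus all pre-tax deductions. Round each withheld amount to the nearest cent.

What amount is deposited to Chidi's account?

HSA contribution: $129.43
Taxable wages = $1,684.85 − $129.43 = $1,555.42
State income tax: $1,555.42 × 0.061 = $94.88
Federal withholding: $1,555.42 × 0.1143 = $177.78
Medicare: $1,684.85 × 0.0174 = $29.32
Charitable contribution: $34.35
Dental insurance premium: $122.37
Legal plan premium: $125.38
Total deductions = $129.43 + $94.88 + $177.78 + $29.32 + $34.35 + $122.37 + $125.38 = $713.51
Net pay = $1,684.85 − $713.51 = $971.34

$971.34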